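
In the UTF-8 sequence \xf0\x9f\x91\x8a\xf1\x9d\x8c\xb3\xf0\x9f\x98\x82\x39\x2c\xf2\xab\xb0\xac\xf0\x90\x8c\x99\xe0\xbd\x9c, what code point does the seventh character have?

U+10319

Offset 0: leading byte 0xF0 = 11110000 → 4-byte char #1 = F0 9F 91 8A.
Offset 4: leading byte 0xF1 = 11110001 → 4-byte char #2 = F1 9D 8C B3.
Offset 8: leading byte 0xF0 = 11110000 → 4-byte char #3 = F0 9F 98 82.
Offset 12: leading byte 0x39 = 00111001 → 1-byte char #4 = 39.
Offset 13: leading byte 0x2C = 00101100 → 1-byte char #5 = 2C.
Offset 14: leading byte 0xF2 = 11110010 → 4-byte char #6 = F2 AB B0 AC.
Offset 18: leading byte 0xF0 = 11110000 → 4-byte char #7 = F0 90 8C 99.
Leading byte 0xF0 = 11110000 matches 11110xxx → 4-byte sequence.
Byte 1: 0xF0 = 11110000, payload 000 (3 bits).
Byte 2: 0x90 = 10010000 (10xxxxxx ✓), payload 010000.
Byte 3: 0x8C = 10001100 (10xxxxxx ✓), payload 001100.
Byte 4: 0x99 = 10011001 (10xxxxxx ✓), payload 011001.
Concatenate: 000010000001100011001 = 0x10319 (21 bits → U+10319).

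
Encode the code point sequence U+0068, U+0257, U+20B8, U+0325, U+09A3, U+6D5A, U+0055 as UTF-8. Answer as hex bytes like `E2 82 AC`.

U+0068: 1-byte form → 68.
U+0257: 2-byte form → C9 97.
U+20B8: 3-byte form → E2 82 B8.
U+0325: 2-byte form → CC A5.
U+09A3: 3-byte form → E0 A6 A3.
U+6D5A: 3-byte form → E6 B5 9A.
U+0055: 1-byte form → 55.
Concatenated (15 bytes): 68 C9 97 E2 82 B8 CC A5 E0 A6 A3 E6 B5 9A 55.

68 C9 97 E2 82 B8 CC A5 E0 A6 A3 E6 B5 9A 55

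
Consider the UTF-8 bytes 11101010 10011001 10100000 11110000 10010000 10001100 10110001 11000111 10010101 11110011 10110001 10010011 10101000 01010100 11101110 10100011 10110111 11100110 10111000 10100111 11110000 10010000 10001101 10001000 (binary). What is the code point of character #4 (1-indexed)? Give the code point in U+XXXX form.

U+F14E8

Offset 0: leading byte 0xEA = 11101010 → 3-byte char #1 = EA 99 A0.
Offset 3: leading byte 0xF0 = 11110000 → 4-byte char #2 = F0 90 8C B1.
Offset 7: leading byte 0xC7 = 11000111 → 2-byte char #3 = C7 95.
Offset 9: leading byte 0xF3 = 11110011 → 4-byte char #4 = F3 B1 93 A8.
Leading byte 0xF3 = 11110011 matches 11110xxx → 4-byte sequence.
Byte 1: 0xF3 = 11110011, payload 011 (3 bits).
Byte 2: 0xB1 = 10110001 (10xxxxxx ✓), payload 110001.
Byte 3: 0x93 = 10010011 (10xxxxxx ✓), payload 010011.
Byte 4: 0xA8 = 10101000 (10xxxxxx ✓), payload 101000.
Concatenate: 011110001010011101000 = 0xF14E8 (21 bits → U+F14E8).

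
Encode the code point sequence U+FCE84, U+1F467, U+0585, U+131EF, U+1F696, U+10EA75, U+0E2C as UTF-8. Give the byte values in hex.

F3 BC BA 84 F0 9F 91 A7 D6 85 F0 93 87 AF F0 9F 9A 96 F4 8E A9 B5 E0 B8 AC

U+FCE84: 4-byte form → F3 BC BA 84.
U+1F467: 4-byte form → F0 9F 91 A7.
U+0585: 2-byte form → D6 85.
U+131EF: 4-byte form → F0 93 87 AF.
U+1F696: 4-byte form → F0 9F 9A 96.
U+10EA75: 4-byte form → F4 8E A9 B5.
U+0E2C: 3-byte form → E0 B8 AC.
Concatenated (25 bytes): F3 BC BA 84 F0 9F 91 A7 D6 85 F0 93 87 AF F0 9F 9A 96 F4 8E A9 B5 E0 B8 AC.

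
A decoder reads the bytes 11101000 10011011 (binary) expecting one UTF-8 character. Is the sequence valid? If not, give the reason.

Leading byte 0xE8 = 11101000 → 3-byte form, but only 2 bytes are present.

invalid (sequence truncated)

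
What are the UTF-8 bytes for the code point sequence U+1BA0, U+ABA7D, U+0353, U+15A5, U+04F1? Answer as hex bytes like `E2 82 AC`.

U+1BA0: 3-byte form → E1 AE A0.
U+ABA7D: 4-byte form → F2 AB A9 BD.
U+0353: 2-byte form → CD 93.
U+15A5: 3-byte form → E1 96 A5.
U+04F1: 2-byte form → D3 B1.
Concatenated (14 bytes): E1 AE A0 F2 AB A9 BD CD 93 E1 96 A5 D3 B1.

E1 AE A0 F2 AB A9 BD CD 93 E1 96 A5 D3 B1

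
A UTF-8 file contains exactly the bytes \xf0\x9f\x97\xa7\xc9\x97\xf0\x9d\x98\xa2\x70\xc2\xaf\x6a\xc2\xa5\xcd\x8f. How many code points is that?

Byte at offset 0: 0xF0 = 11110000 → 4-byte char (#1). Advance 4.
Byte at offset 4: 0xC9 = 11001001 → 2-byte char (#2). Advance 2.
Byte at offset 6: 0xF0 = 11110000 → 4-byte char (#3). Advance 4.
Byte at offset 10: 0x70 = 01110000 → 1-byte char (#4). Advance 1.
Byte at offset 11: 0xC2 = 11000010 → 2-byte char (#5). Advance 2.
Byte at offset 13: 0x6A = 01101010 → 1-byte char (#6). Advance 1.
Byte at offset 14: 0xC2 = 11000010 → 2-byte char (#7). Advance 2.
Byte at offset 16: 0xCD = 11001101 → 2-byte char (#8). Advance 2.
Reached end at offset 18 after 8 code points.

8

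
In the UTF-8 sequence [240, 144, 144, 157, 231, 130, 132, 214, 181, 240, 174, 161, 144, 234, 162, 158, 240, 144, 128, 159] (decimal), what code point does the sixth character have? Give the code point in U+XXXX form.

Offset 0: leading byte 0xF0 = 11110000 → 4-byte char #1 = F0 90 90 9D.
Offset 4: leading byte 0xE7 = 11100111 → 3-byte char #2 = E7 82 84.
Offset 7: leading byte 0xD6 = 11010110 → 2-byte char #3 = D6 B5.
Offset 9: leading byte 0xF0 = 11110000 → 4-byte char #4 = F0 AE A1 90.
Offset 13: leading byte 0xEA = 11101010 → 3-byte char #5 = EA A2 9E.
Offset 16: leading byte 0xF0 = 11110000 → 4-byte char #6 = F0 90 80 9F.
Leading byte 0xF0 = 11110000 matches 11110xxx → 4-byte sequence.
Byte 1: 0xF0 = 11110000, payload 000 (3 bits).
Byte 2: 0x90 = 10010000 (10xxxxxx ✓), payload 010000.
Byte 3: 0x80 = 10000000 (10xxxxxx ✓), payload 000000.
Byte 4: 0x9F = 10011111 (10xxxxxx ✓), payload 011111.
Concatenate: 000010000000000011111 = 0x1001F (21 bits → U+1001F).

U+1001F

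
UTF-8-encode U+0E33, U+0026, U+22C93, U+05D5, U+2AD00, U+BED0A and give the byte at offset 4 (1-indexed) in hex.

1-indexed offset 4 is 0-indexed offset 3.
U+0E33 → 3-byte form E0 B8 B3 at offsets 0–2.
U+0026 → 1-byte form 26 at offsets 3–3.
Offset 3 falls in char 2's range; it's byte 1 of 26 = 0x26.

0x26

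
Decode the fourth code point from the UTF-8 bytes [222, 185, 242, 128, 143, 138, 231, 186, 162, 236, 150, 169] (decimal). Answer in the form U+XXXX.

Offset 0: leading byte 0xDE = 11011110 → 2-byte char #1 = DE B9.
Offset 2: leading byte 0xF2 = 11110010 → 4-byte char #2 = F2 80 8F 8A.
Offset 6: leading byte 0xE7 = 11100111 → 3-byte char #3 = E7 BA A2.
Offset 9: leading byte 0xEC = 11101100 → 3-byte char #4 = EC 96 A9.
Leading byte 0xEC = 11101100 matches 1110xxxx → 3-byte sequence.
Byte 1: 0xEC = 11101100, payload 1100 (4 bits).
Byte 2: 0x96 = 10010110 (10xxxxxx ✓), payload 010110.
Byte 3: 0xA9 = 10101001 (10xxxxxx ✓), payload 101001.
Concatenate: 1100010110101001 = 0xC5A9 (16 bits → U+C5A9).

U+C5A9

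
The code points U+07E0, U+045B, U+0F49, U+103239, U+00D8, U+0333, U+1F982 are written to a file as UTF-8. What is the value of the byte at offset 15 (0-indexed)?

U+07E0 → 2-byte form DF A0 at offsets 0–1.
U+045B → 2-byte form D1 9B at offsets 2–3.
U+0F49 → 3-byte form E0 BD 89 at offsets 4–6.
U+103239 → 4-byte form F4 83 88 B9 at offsets 7–10.
U+00D8 → 2-byte form C3 98 at offsets 11–12.
U+0333 → 2-byte form CC B3 at offsets 13–14.
U+1F982 → 4-byte form F0 9F A6 82 at offsets 15–18.
Offset 15 falls in char 7's range; it's byte 1 of F0 9F A6 82 = 0xF0.

0xF0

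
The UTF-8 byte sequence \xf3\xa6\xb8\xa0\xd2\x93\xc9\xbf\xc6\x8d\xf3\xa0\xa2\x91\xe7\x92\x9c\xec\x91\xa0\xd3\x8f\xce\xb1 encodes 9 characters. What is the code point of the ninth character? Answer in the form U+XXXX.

Offset 0: leading byte 0xF3 = 11110011 → 4-byte char #1 = F3 A6 B8 A0.
Offset 4: leading byte 0xD2 = 11010010 → 2-byte char #2 = D2 93.
Offset 6: leading byte 0xC9 = 11001001 → 2-byte char #3 = C9 BF.
Offset 8: leading byte 0xC6 = 11000110 → 2-byte char #4 = C6 8D.
Offset 10: leading byte 0xF3 = 11110011 → 4-byte char #5 = F3 A0 A2 91.
Offset 14: leading byte 0xE7 = 11100111 → 3-byte char #6 = E7 92 9C.
Offset 17: leading byte 0xEC = 11101100 → 3-byte char #7 = EC 91 A0.
Offset 20: leading byte 0xD3 = 11010011 → 2-byte char #8 = D3 8F.
Offset 22: leading byte 0xCE = 11001110 → 2-byte char #9 = CE B1.
Leading byte 0xCE = 11001110 matches 110xxxxx → 2-byte sequence.
Byte 1: 0xCE = 11001110, payload 01110 (5 bits).
Byte 2: 0xB1 = 10110001 (10xxxxxx ✓), payload 110001.
Concatenate: 01110110001 = 0x3B1 (11 bits → U+03B1).

U+03B1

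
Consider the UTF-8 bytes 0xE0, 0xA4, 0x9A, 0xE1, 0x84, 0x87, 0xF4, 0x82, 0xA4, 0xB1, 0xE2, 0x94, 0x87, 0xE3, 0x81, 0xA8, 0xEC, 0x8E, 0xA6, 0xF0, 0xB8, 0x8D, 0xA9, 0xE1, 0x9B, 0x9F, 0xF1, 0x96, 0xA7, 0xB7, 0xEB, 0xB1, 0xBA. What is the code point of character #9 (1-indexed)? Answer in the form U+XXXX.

U+569F7

Offset 0: leading byte 0xE0 = 11100000 → 3-byte char #1 = E0 A4 9A.
Offset 3: leading byte 0xE1 = 11100001 → 3-byte char #2 = E1 84 87.
Offset 6: leading byte 0xF4 = 11110100 → 4-byte char #3 = F4 82 A4 B1.
Offset 10: leading byte 0xE2 = 11100010 → 3-byte char #4 = E2 94 87.
Offset 13: leading byte 0xE3 = 11100011 → 3-byte char #5 = E3 81 A8.
Offset 16: leading byte 0xEC = 11101100 → 3-byte char #6 = EC 8E A6.
Offset 19: leading byte 0xF0 = 11110000 → 4-byte char #7 = F0 B8 8D A9.
Offset 23: leading byte 0xE1 = 11100001 → 3-byte char #8 = E1 9B 9F.
Offset 26: leading byte 0xF1 = 11110001 → 4-byte char #9 = F1 96 A7 B7.
Leading byte 0xF1 = 11110001 matches 11110xxx → 4-byte sequence.
Byte 1: 0xF1 = 11110001, payload 001 (3 bits).
Byte 2: 0x96 = 10010110 (10xxxxxx ✓), payload 010110.
Byte 3: 0xA7 = 10100111 (10xxxxxx ✓), payload 100111.
Byte 4: 0xB7 = 10110111 (10xxxxxx ✓), payload 110111.
Concatenate: 001010110100111110111 = 0x569F7 (21 bits → U+569F7).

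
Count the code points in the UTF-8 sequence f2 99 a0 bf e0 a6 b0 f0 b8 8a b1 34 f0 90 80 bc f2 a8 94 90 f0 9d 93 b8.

7

Byte at offset 0: 0xF2 = 11110010 → 4-byte char (#1). Advance 4.
Byte at offset 4: 0xE0 = 11100000 → 3-byte char (#2). Advance 3.
Byte at offset 7: 0xF0 = 11110000 → 4-byte char (#3). Advance 4.
Byte at offset 11: 0x34 = 00110100 → 1-byte char (#4). Advance 1.
Byte at offset 12: 0xF0 = 11110000 → 4-byte char (#5). Advance 4.
Byte at offset 16: 0xF2 = 11110010 → 4-byte char (#6). Advance 4.
Byte at offset 20: 0xF0 = 11110000 → 4-byte char (#7). Advance 4.
Reached end at offset 24 after 7 code points.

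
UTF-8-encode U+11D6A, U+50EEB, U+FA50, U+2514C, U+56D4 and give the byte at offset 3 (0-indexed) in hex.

0xAA

U+11D6A → 4-byte form F0 91 B5 AA at offsets 0–3.
Offset 3 falls in char 1's range; it's byte 4 of F0 91 B5 AA = 0xAA.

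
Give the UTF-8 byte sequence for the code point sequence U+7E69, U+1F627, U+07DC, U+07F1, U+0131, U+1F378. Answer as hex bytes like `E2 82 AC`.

E7 B9 A9 F0 9F 98 A7 DF 9C DF B1 C4 B1 F0 9F 8D B8

U+7E69: 3-byte form → E7 B9 A9.
U+1F627: 4-byte form → F0 9F 98 A7.
U+07DC: 2-byte form → DF 9C.
U+07F1: 2-byte form → DF B1.
U+0131: 2-byte form → C4 B1.
U+1F378: 4-byte form → F0 9F 8D B8.
Concatenated (17 bytes): E7 B9 A9 F0 9F 98 A7 DF 9C DF B1 C4 B1 F0 9F 8D B8.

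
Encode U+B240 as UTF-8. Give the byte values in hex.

U+B240 = 0xB240 = 45632 decimal. In range U+0800–U+FFFF → 3-byte form: 1110xxxx 10xxxxxx 10xxxxxx.
Binary (16 bits): 1011001001000000.
Split 4+6+6: 1011 | 001001 | 000000.
Byte 1: 11101011 = 0xEB.
Byte 2: 10001001 = 0x89.
Byte 3: 10000000 = 0x80.

EB 89 80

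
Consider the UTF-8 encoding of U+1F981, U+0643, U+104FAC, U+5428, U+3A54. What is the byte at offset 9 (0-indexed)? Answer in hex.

U+1F981 → 4-byte form F0 9F A6 81 at offsets 0–3.
U+0643 → 2-byte form D9 83 at offsets 4–5.
U+104FAC → 4-byte form F4 84 BE AC at offsets 6–9.
Offset 9 falls in char 3's range; it's byte 4 of F4 84 BE AC = 0xAC.

0xAC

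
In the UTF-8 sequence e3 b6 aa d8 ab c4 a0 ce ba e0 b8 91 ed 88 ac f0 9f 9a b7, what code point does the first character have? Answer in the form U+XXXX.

U+3DAA

Offset 0: leading byte 0xE3 = 11100011 → 3-byte char #1 = E3 B6 AA.
Leading byte 0xE3 = 11100011 matches 1110xxxx → 3-byte sequence.
Byte 1: 0xE3 = 11100011, payload 0011 (4 bits).
Byte 2: 0xB6 = 10110110 (10xxxxxx ✓), payload 110110.
Byte 3: 0xAA = 10101010 (10xxxxxx ✓), payload 101010.
Concatenate: 0011110110101010 = 0x3DAA (16 bits → U+3DAA).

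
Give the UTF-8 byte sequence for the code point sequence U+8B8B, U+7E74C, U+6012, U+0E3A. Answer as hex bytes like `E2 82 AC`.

E8 AE 8B F1 BE 9D 8C E6 80 92 E0 B8 BA

U+8B8B: 3-byte form → E8 AE 8B.
U+7E74C: 4-byte form → F1 BE 9D 8C.
U+6012: 3-byte form → E6 80 92.
U+0E3A: 3-byte form → E0 B8 BA.
Concatenated (13 bytes): E8 AE 8B F1 BE 9D 8C E6 80 92 E0 B8 BA.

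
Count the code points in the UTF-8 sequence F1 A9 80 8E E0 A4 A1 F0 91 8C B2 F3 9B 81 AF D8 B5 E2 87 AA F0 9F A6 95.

7

Byte at offset 0: 0xF1 = 11110001 → 4-byte char (#1). Advance 4.
Byte at offset 4: 0xE0 = 11100000 → 3-byte char (#2). Advance 3.
Byte at offset 7: 0xF0 = 11110000 → 4-byte char (#3). Advance 4.
Byte at offset 11: 0xF3 = 11110011 → 4-byte char (#4). Advance 4.
Byte at offset 15: 0xD8 = 11011000 → 2-byte char (#5). Advance 2.
Byte at offset 17: 0xE2 = 11100010 → 3-byte char (#6). Advance 3.
Byte at offset 20: 0xF0 = 11110000 → 4-byte char (#7). Advance 4.
Reached end at offset 24 after 7 code points.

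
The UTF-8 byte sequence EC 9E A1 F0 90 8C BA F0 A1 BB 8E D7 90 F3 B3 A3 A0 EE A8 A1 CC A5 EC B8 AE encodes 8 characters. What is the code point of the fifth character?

U+F38E0

Offset 0: leading byte 0xEC = 11101100 → 3-byte char #1 = EC 9E A1.
Offset 3: leading byte 0xF0 = 11110000 → 4-byte char #2 = F0 90 8C BA.
Offset 7: leading byte 0xF0 = 11110000 → 4-byte char #3 = F0 A1 BB 8E.
Offset 11: leading byte 0xD7 = 11010111 → 2-byte char #4 = D7 90.
Offset 13: leading byte 0xF3 = 11110011 → 4-byte char #5 = F3 B3 A3 A0.
Leading byte 0xF3 = 11110011 matches 11110xxx → 4-byte sequence.
Byte 1: 0xF3 = 11110011, payload 011 (3 bits).
Byte 2: 0xB3 = 10110011 (10xxxxxx ✓), payload 110011.
Byte 3: 0xA3 = 10100011 (10xxxxxx ✓), payload 100011.
Byte 4: 0xA0 = 10100000 (10xxxxxx ✓), payload 100000.
Concatenate: 011110011100011100000 = 0xF38E0 (21 bits → U+F38E0).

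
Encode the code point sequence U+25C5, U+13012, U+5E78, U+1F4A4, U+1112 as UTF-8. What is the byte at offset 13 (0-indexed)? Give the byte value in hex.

0xA4

U+25C5 → 3-byte form E2 97 85 at offsets 0–2.
U+13012 → 4-byte form F0 93 80 92 at offsets 3–6.
U+5E78 → 3-byte form E5 B9 B8 at offsets 7–9.
U+1F4A4 → 4-byte form F0 9F 92 A4 at offsets 10–13.
Offset 13 falls in char 4's range; it's byte 4 of F0 9F 92 A4 = 0xA4.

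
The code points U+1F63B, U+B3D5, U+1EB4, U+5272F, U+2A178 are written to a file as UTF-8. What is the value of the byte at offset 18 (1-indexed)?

0xB8

1-indexed offset 18 is 0-indexed offset 17.
U+1F63B → 4-byte form F0 9F 98 BB at offsets 0–3.
U+B3D5 → 3-byte form EB 8F 95 at offsets 4–6.
U+1EB4 → 3-byte form E1 BA B4 at offsets 7–9.
U+5272F → 4-byte form F1 92 9C AF at offsets 10–13.
U+2A178 → 4-byte form F0 AA 85 B8 at offsets 14–17.
Offset 17 falls in char 5's range; it's byte 4 of F0 AA 85 B8 = 0xB8.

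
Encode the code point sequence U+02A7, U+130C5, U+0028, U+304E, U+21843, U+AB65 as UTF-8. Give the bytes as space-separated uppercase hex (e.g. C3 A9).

CA A7 F0 93 83 85 28 E3 81 8E F0 A1 A1 83 EA AD A5

U+02A7: 2-byte form → CA A7.
U+130C5: 4-byte form → F0 93 83 85.
U+0028: 1-byte form → 28.
U+304E: 3-byte form → E3 81 8E.
U+21843: 4-byte form → F0 A1 A1 83.
U+AB65: 3-byte form → EA AD A5.
Concatenated (17 bytes): CA A7 F0 93 83 85 28 E3 81 8E F0 A1 A1 83 EA AD A5.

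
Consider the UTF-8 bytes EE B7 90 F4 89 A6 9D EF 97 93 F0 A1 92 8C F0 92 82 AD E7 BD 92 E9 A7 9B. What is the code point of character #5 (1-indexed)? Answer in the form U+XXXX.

Offset 0: leading byte 0xEE = 11101110 → 3-byte char #1 = EE B7 90.
Offset 3: leading byte 0xF4 = 11110100 → 4-byte char #2 = F4 89 A6 9D.
Offset 7: leading byte 0xEF = 11101111 → 3-byte char #3 = EF 97 93.
Offset 10: leading byte 0xF0 = 11110000 → 4-byte char #4 = F0 A1 92 8C.
Offset 14: leading byte 0xF0 = 11110000 → 4-byte char #5 = F0 92 82 AD.
Leading byte 0xF0 = 11110000 matches 11110xxx → 4-byte sequence.
Byte 1: 0xF0 = 11110000, payload 000 (3 bits).
Byte 2: 0x92 = 10010010 (10xxxxxx ✓), payload 010010.
Byte 3: 0x82 = 10000010 (10xxxxxx ✓), payload 000010.
Byte 4: 0xAD = 10101101 (10xxxxxx ✓), payload 101101.
Concatenate: 000010010000010101101 = 0x120AD (21 bits → U+120AD).

U+120AD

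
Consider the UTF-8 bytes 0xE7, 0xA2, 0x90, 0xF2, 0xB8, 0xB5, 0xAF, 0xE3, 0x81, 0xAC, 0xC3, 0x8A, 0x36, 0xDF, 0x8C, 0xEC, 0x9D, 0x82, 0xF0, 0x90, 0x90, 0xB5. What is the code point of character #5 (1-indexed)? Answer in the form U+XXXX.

Offset 0: leading byte 0xE7 = 11100111 → 3-byte char #1 = E7 A2 90.
Offset 3: leading byte 0xF2 = 11110010 → 4-byte char #2 = F2 B8 B5 AF.
Offset 7: leading byte 0xE3 = 11100011 → 3-byte char #3 = E3 81 AC.
Offset 10: leading byte 0xC3 = 11000011 → 2-byte char #4 = C3 8A.
Offset 12: leading byte 0x36 = 00110110 → 1-byte char #5 = 36.
Leading byte 0x36 = 00110110 matches 0xxxxxxx → 1-byte sequence.
Byte 1: 0x36 = 00110110, payload 0110110 (7 bits).
Concatenate: 0110110 = 0x36 (7 bits → U+0036).

U+0036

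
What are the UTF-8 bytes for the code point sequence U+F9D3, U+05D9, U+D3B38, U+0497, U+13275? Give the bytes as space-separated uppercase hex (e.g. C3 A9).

EF A7 93 D7 99 F3 93 AC B8 D2 97 F0 93 89 B5

U+F9D3: 3-byte form → EF A7 93.
U+05D9: 2-byte form → D7 99.
U+D3B38: 4-byte form → F3 93 AC B8.
U+0497: 2-byte form → D2 97.
U+13275: 4-byte form → F0 93 89 B5.
Concatenated (15 bytes): EF A7 93 D7 99 F3 93 AC B8 D2 97 F0 93 89 B5.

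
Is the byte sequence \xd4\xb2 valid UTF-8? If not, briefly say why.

valid

Leading byte 0xD4 = 11010100 → 2-byte form.
Continuation bytes 0xB2=10110010 all match 10xxxxxx.
Decoded value 0x532 is ≥ 0x80 (shortest form) and not a surrogate.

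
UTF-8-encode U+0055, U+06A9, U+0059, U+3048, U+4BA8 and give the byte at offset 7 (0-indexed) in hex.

0xE4

U+0055 → 1-byte form 55 at offsets 0–0.
U+06A9 → 2-byte form DA A9 at offsets 1–2.
U+0059 → 1-byte form 59 at offsets 3–3.
U+3048 → 3-byte form E3 81 88 at offsets 4–6.
U+4BA8 → 3-byte form E4 AE A8 at offsets 7–9.
Offset 7 falls in char 5's range; it's byte 1 of E4 AE A8 = 0xE4.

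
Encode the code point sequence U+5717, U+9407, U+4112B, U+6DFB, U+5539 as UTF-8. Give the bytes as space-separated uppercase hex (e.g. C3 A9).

E5 9C 97 E9 90 87 F1 81 84 AB E6 B7 BB E5 94 B9

U+5717: 3-byte form → E5 9C 97.
U+9407: 3-byte form → E9 90 87.
U+4112B: 4-byte form → F1 81 84 AB.
U+6DFB: 3-byte form → E6 B7 BB.
U+5539: 3-byte form → E5 94 B9.
Concatenated (16 bytes): E5 9C 97 E9 90 87 F1 81 84 AB E6 B7 BB E5 94 B9.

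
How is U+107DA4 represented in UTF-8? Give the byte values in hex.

U+107DA4 = 0x107DA4 = 1080740 decimal. In range U+10000–U+10FFFF → 4-byte form: 11110xxx 10xxxxxx 10xxxxxx 10xxxxxx.
Binary (21 bits): 100000111110110100100.
Split 3+6+6+6: 100 | 000111 | 110110 | 100100.
Byte 1: 11110100 = 0xF4.
Byte 2: 10000111 = 0x87.
Byte 3: 10110110 = 0xB6.
Byte 4: 10100100 = 0xA4.

F4 87 B6 A4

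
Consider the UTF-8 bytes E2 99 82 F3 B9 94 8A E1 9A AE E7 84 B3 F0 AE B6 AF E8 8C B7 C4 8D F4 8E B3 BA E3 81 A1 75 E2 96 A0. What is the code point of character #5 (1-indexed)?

Offset 0: leading byte 0xE2 = 11100010 → 3-byte char #1 = E2 99 82.
Offset 3: leading byte 0xF3 = 11110011 → 4-byte char #2 = F3 B9 94 8A.
Offset 7: leading byte 0xE1 = 11100001 → 3-byte char #3 = E1 9A AE.
Offset 10: leading byte 0xE7 = 11100111 → 3-byte char #4 = E7 84 B3.
Offset 13: leading byte 0xF0 = 11110000 → 4-byte char #5 = F0 AE B6 AF.
Leading byte 0xF0 = 11110000 matches 11110xxx → 4-byte sequence.
Byte 1: 0xF0 = 11110000, payload 000 (3 bits).
Byte 2: 0xAE = 10101110 (10xxxxxx ✓), payload 101110.
Byte 3: 0xB6 = 10110110 (10xxxxxx ✓), payload 110110.
Byte 4: 0xAF = 10101111 (10xxxxxx ✓), payload 101111.
Concatenate: 000101110110110101111 = 0x2EDAF (21 bits → U+2EDAF).

U+2EDAF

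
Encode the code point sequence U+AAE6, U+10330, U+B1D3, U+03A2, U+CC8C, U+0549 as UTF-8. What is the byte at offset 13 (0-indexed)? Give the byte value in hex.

0xB2

U+AAE6 → 3-byte form EA AB A6 at offsets 0–2.
U+10330 → 4-byte form F0 90 8C B0 at offsets 3–6.
U+B1D3 → 3-byte form EB 87 93 at offsets 7–9.
U+03A2 → 2-byte form CE A2 at offsets 10–11.
U+CC8C → 3-byte form EC B2 8C at offsets 12–14.
Offset 13 falls in char 5's range; it's byte 2 of EC B2 8C = 0xB2.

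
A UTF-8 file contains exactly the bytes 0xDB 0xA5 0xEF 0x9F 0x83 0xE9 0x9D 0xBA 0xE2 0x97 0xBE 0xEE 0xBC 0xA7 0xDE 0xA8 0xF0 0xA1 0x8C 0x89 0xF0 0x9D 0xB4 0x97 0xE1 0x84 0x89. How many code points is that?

9

Byte at offset 0: 0xDB = 11011011 → 2-byte char (#1). Advance 2.
Byte at offset 2: 0xEF = 11101111 → 3-byte char (#2). Advance 3.
Byte at offset 5: 0xE9 = 11101001 → 3-byte char (#3). Advance 3.
Byte at offset 8: 0xE2 = 11100010 → 3-byte char (#4). Advance 3.
Byte at offset 11: 0xEE = 11101110 → 3-byte char (#5). Advance 3.
Byte at offset 14: 0xDE = 11011110 → 2-byte char (#6). Advance 2.
Byte at offset 16: 0xF0 = 11110000 → 4-byte char (#7). Advance 4.
Byte at offset 20: 0xF0 = 11110000 → 4-byte char (#8). Advance 4.
Byte at offset 24: 0xE1 = 11100001 → 3-byte char (#9). Advance 3.
Reached end at offset 27 after 9 code points.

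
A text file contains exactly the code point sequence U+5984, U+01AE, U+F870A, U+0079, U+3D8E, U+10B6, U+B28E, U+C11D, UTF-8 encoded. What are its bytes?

E5 A6 84 C6 AE F3 B8 9C 8A 79 E3 B6 8E E1 82 B6 EB 8A 8E EC 84 9D

U+5984: 3-byte form → E5 A6 84.
U+01AE: 2-byte form → C6 AE.
U+F870A: 4-byte form → F3 B8 9C 8A.
U+0079: 1-byte form → 79.
U+3D8E: 3-byte form → E3 B6 8E.
U+10B6: 3-byte form → E1 82 B6.
U+B28E: 3-byte form → EB 8A 8E.
U+C11D: 3-byte form → EC 84 9D.
Concatenated (22 bytes): E5 A6 84 C6 AE F3 B8 9C 8A 79 E3 B6 8E E1 82 B6 EB 8A 8E EC 84 9D.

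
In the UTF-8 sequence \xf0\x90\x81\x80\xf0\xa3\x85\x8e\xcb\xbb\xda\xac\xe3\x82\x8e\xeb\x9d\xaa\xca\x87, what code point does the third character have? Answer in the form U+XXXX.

U+02FB

Offset 0: leading byte 0xF0 = 11110000 → 4-byte char #1 = F0 90 81 80.
Offset 4: leading byte 0xF0 = 11110000 → 4-byte char #2 = F0 A3 85 8E.
Offset 8: leading byte 0xCB = 11001011 → 2-byte char #3 = CB BB.
Leading byte 0xCB = 11001011 matches 110xxxxx → 2-byte sequence.
Byte 1: 0xCB = 11001011, payload 01011 (5 bits).
Byte 2: 0xBB = 10111011 (10xxxxxx ✓), payload 111011.
Concatenate: 01011111011 = 0x2FB (11 bits → U+02FB).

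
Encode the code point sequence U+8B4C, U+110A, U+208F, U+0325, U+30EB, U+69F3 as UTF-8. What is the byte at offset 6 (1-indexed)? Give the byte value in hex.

0x8A

1-indexed offset 6 is 0-indexed offset 5.
U+8B4C → 3-byte form E8 AD 8C at offsets 0–2.
U+110A → 3-byte form E1 84 8A at offsets 3–5.
Offset 5 falls in char 2's range; it's byte 3 of E1 84 8A = 0x8A.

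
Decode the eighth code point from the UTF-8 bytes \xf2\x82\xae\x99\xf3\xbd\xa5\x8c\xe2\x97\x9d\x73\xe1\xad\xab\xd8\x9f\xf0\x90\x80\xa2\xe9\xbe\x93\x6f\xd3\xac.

Offset 0: leading byte 0xF2 = 11110010 → 4-byte char #1 = F2 82 AE 99.
Offset 4: leading byte 0xF3 = 11110011 → 4-byte char #2 = F3 BD A5 8C.
Offset 8: leading byte 0xE2 = 11100010 → 3-byte char #3 = E2 97 9D.
Offset 11: leading byte 0x73 = 01110011 → 1-byte char #4 = 73.
Offset 12: leading byte 0xE1 = 11100001 → 3-byte char #5 = E1 AD AB.
Offset 15: leading byte 0xD8 = 11011000 → 2-byte char #6 = D8 9F.
Offset 17: leading byte 0xF0 = 11110000 → 4-byte char #7 = F0 90 80 A2.
Offset 21: leading byte 0xE9 = 11101001 → 3-byte char #8 = E9 BE 93.
Leading byte 0xE9 = 11101001 matches 1110xxxx → 3-byte sequence.
Byte 1: 0xE9 = 11101001, payload 1001 (4 bits).
Byte 2: 0xBE = 10111110 (10xxxxxx ✓), payload 111110.
Byte 3: 0x93 = 10010011 (10xxxxxx ✓), payload 010011.
Concatenate: 1001111110010011 = 0x9F93 (16 bits → U+9F93).

U+9F93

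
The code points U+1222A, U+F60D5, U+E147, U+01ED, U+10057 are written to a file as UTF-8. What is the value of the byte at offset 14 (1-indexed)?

1-indexed offset 14 is 0-indexed offset 13.
U+1222A → 4-byte form F0 92 88 AA at offsets 0–3.
U+F60D5 → 4-byte form F3 B6 83 95 at offsets 4–7.
U+E147 → 3-byte form EE 85 87 at offsets 8–10.
U+01ED → 2-byte form C7 AD at offsets 11–12.
U+10057 → 4-byte form F0 90 81 97 at offsets 13–16.
Offset 13 falls in char 5's range; it's byte 1 of F0 90 81 97 = 0xF0.

0xF0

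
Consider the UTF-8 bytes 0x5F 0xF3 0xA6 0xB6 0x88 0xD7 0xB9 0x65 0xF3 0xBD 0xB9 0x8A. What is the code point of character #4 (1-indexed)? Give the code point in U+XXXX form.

Offset 0: leading byte 0x5F = 01011111 → 1-byte char #1 = 5F.
Offset 1: leading byte 0xF3 = 11110011 → 4-byte char #2 = F3 A6 B6 88.
Offset 5: leading byte 0xD7 = 11010111 → 2-byte char #3 = D7 B9.
Offset 7: leading byte 0x65 = 01100101 → 1-byte char #4 = 65.
Leading byte 0x65 = 01100101 matches 0xxxxxxx → 1-byte sequence.
Byte 1: 0x65 = 01100101, payload 1100101 (7 bits).
Concatenate: 1100101 = 0x65 (7 bits → U+0065).

U+0065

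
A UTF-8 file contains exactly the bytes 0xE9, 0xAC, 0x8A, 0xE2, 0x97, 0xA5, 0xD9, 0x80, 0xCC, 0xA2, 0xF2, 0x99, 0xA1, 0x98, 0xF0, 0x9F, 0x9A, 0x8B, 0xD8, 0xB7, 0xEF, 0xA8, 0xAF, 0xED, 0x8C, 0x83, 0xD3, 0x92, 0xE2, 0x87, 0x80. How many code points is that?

11

Byte at offset 0: 0xE9 = 11101001 → 3-byte char (#1). Advance 3.
Byte at offset 3: 0xE2 = 11100010 → 3-byte char (#2). Advance 3.
Byte at offset 6: 0xD9 = 11011001 → 2-byte char (#3). Advance 2.
Byte at offset 8: 0xCC = 11001100 → 2-byte char (#4). Advance 2.
Byte at offset 10: 0xF2 = 11110010 → 4-byte char (#5). Advance 4.
Byte at offset 14: 0xF0 = 11110000 → 4-byte char (#6). Advance 4.
Byte at offset 18: 0xD8 = 11011000 → 2-byte char (#7). Advance 2.
Byte at offset 20: 0xEF = 11101111 → 3-byte char (#8). Advance 3.
Byte at offset 23: 0xED = 11101101 → 3-byte char (#9). Advance 3.
Byte at offset 26: 0xD3 = 11010011 → 2-byte char (#10). Advance 2.
Byte at offset 28: 0xE2 = 11100010 → 3-byte char (#11). Advance 3.
Reached end at offset 31 after 11 code points.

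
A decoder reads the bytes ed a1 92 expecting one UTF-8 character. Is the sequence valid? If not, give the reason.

Structurally a 3-byte sequence; payload = 0xD852.
But 0xD852 is in U+D800–U+DFFF, the surrogate range. Surrogates are not Unicode scalar values and are forbidden in UTF-8.

invalid (encodes a surrogate (U+D800–U+DFFF))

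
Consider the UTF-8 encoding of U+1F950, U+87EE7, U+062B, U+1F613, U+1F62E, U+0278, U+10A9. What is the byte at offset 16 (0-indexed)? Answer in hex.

0x98

U+1F950 → 4-byte form F0 9F A5 90 at offsets 0–3.
U+87EE7 → 4-byte form F2 87 BB A7 at offsets 4–7.
U+062B → 2-byte form D8 AB at offsets 8–9.
U+1F613 → 4-byte form F0 9F 98 93 at offsets 10–13.
U+1F62E → 4-byte form F0 9F 98 AE at offsets 14–17.
Offset 16 falls in char 5's range; it's byte 3 of F0 9F 98 AE = 0x98.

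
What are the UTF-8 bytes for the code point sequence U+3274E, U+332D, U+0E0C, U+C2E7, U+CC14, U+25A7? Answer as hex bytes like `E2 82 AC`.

U+3274E: 4-byte form → F0 B2 9D 8E.
U+332D: 3-byte form → E3 8C AD.
U+0E0C: 3-byte form → E0 B8 8C.
U+C2E7: 3-byte form → EC 8B A7.
U+CC14: 3-byte form → EC B0 94.
U+25A7: 3-byte form → E2 96 A7.
Concatenated (19 bytes): F0 B2 9D 8E E3 8C AD E0 B8 8C EC 8B A7 EC B0 94 E2 96 A7.

F0 B2 9D 8E E3 8C AD E0 B8 8C EC 8B A7 EC B0 94 E2 96 A7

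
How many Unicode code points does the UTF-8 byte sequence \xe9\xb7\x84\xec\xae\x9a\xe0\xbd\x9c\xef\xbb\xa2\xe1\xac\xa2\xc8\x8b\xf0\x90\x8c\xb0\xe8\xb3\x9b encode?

Byte at offset 0: 0xE9 = 11101001 → 3-byte char (#1). Advance 3.
Byte at offset 3: 0xEC = 11101100 → 3-byte char (#2). Advance 3.
Byte at offset 6: 0xE0 = 11100000 → 3-byte char (#3). Advance 3.
Byte at offset 9: 0xEF = 11101111 → 3-byte char (#4). Advance 3.
Byte at offset 12: 0xE1 = 11100001 → 3-byte char (#5). Advance 3.
Byte at offset 15: 0xC8 = 11001000 → 2-byte char (#6). Advance 2.
Byte at offset 17: 0xF0 = 11110000 → 4-byte char (#7). Advance 4.
Byte at offset 21: 0xE8 = 11101000 → 3-byte char (#8). Advance 3.
Reached end at offset 24 after 8 code points.

8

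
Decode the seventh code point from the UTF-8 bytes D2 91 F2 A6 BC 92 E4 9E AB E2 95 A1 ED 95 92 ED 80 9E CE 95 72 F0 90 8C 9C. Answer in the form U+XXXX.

Offset 0: leading byte 0xD2 = 11010010 → 2-byte char #1 = D2 91.
Offset 2: leading byte 0xF2 = 11110010 → 4-byte char #2 = F2 A6 BC 92.
Offset 6: leading byte 0xE4 = 11100100 → 3-byte char #3 = E4 9E AB.
Offset 9: leading byte 0xE2 = 11100010 → 3-byte char #4 = E2 95 A1.
Offset 12: leading byte 0xED = 11101101 → 3-byte char #5 = ED 95 92.
Offset 15: leading byte 0xED = 11101101 → 3-byte char #6 = ED 80 9E.
Offset 18: leading byte 0xCE = 11001110 → 2-byte char #7 = CE 95.
Leading byte 0xCE = 11001110 matches 110xxxxx → 2-byte sequence.
Byte 1: 0xCE = 11001110, payload 01110 (5 bits).
Byte 2: 0x95 = 10010101 (10xxxxxx ✓), payload 010101.
Concatenate: 01110010101 = 0x395 (11 bits → U+0395).

U+0395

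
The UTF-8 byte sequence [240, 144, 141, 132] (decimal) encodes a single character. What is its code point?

Leading byte 0xF0 = 11110000 matches 11110xxx → 4-byte sequence.
Byte 1: 0xF0 = 11110000, payload 000 (3 bits).
Byte 2: 0x90 = 10010000 (10xxxxxx ✓), payload 010000.
Byte 3: 0x8D = 10001101 (10xxxxxx ✓), payload 001101.
Byte 4: 0x84 = 10000100 (10xxxxxx ✓), payload 000100.
Concatenate: 000010000001101000100 = 0x10344 (21 bits → U+10344).

U+10344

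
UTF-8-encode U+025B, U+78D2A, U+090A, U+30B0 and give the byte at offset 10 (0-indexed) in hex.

0x82

U+025B → 2-byte form C9 9B at offsets 0–1.
U+78D2A → 4-byte form F1 B8 B4 AA at offsets 2–5.
U+090A → 3-byte form E0 A4 8A at offsets 6–8.
U+30B0 → 3-byte form E3 82 B0 at offsets 9–11.
Offset 10 falls in char 4's range; it's byte 2 of E3 82 B0 = 0x82.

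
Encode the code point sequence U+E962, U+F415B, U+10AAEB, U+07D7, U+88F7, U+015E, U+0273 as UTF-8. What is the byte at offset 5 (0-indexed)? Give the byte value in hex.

0x85

U+E962 → 3-byte form EE A5 A2 at offsets 0–2.
U+F415B → 4-byte form F3 B4 85 9B at offsets 3–6.
Offset 5 falls in char 2's range; it's byte 3 of F3 B4 85 9B = 0x85.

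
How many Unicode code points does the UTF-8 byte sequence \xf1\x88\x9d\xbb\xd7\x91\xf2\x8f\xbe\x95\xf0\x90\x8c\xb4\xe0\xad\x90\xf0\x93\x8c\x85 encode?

6

Byte at offset 0: 0xF1 = 11110001 → 4-byte char (#1). Advance 4.
Byte at offset 4: 0xD7 = 11010111 → 2-byte char (#2). Advance 2.
Byte at offset 6: 0xF2 = 11110010 → 4-byte char (#3). Advance 4.
Byte at offset 10: 0xF0 = 11110000 → 4-byte char (#4). Advance 4.
Byte at offset 14: 0xE0 = 11100000 → 3-byte char (#5). Advance 3.
Byte at offset 17: 0xF0 = 11110000 → 4-byte char (#6). Advance 4.
Reached end at offset 21 after 6 code points.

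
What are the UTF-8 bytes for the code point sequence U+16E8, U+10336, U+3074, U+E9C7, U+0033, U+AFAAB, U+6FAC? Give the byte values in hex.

E1 9B A8 F0 90 8C B6 E3 81 B4 EE A7 87 33 F2 AF AA AB E6 BE AC

U+16E8: 3-byte form → E1 9B A8.
U+10336: 4-byte form → F0 90 8C B6.
U+3074: 3-byte form → E3 81 B4.
U+E9C7: 3-byte form → EE A7 87.
U+0033: 1-byte form → 33.
U+AFAAB: 4-byte form → F2 AF AA AB.
U+6FAC: 3-byte form → E6 BE AC.
Concatenated (21 bytes): E1 9B A8 F0 90 8C B6 E3 81 B4 EE A7 87 33 F2 AF AA AB E6 BE AC.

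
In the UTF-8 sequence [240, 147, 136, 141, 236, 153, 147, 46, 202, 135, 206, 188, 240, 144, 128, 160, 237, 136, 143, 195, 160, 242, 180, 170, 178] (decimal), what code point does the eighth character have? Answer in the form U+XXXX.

U+00E0

Offset 0: leading byte 0xF0 = 11110000 → 4-byte char #1 = F0 93 88 8D.
Offset 4: leading byte 0xEC = 11101100 → 3-byte char #2 = EC 99 93.
Offset 7: leading byte 0x2E = 00101110 → 1-byte char #3 = 2E.
Offset 8: leading byte 0xCA = 11001010 → 2-byte char #4 = CA 87.
Offset 10: leading byte 0xCE = 11001110 → 2-byte char #5 = CE BC.
Offset 12: leading byte 0xF0 = 11110000 → 4-byte char #6 = F0 90 80 A0.
Offset 16: leading byte 0xED = 11101101 → 3-byte char #7 = ED 88 8F.
Offset 19: leading byte 0xC3 = 11000011 → 2-byte char #8 = C3 A0.
Leading byte 0xC3 = 11000011 matches 110xxxxx → 2-byte sequence.
Byte 1: 0xC3 = 11000011, payload 00011 (5 bits).
Byte 2: 0xA0 = 10100000 (10xxxxxx ✓), payload 100000.
Concatenate: 00011100000 = 0xE0 (11 bits → U+00E0).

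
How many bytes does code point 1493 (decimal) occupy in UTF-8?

2

U+05D5 = 0x5D5. UTF-8 uses 1 byte below 0x80, 2 below 0x800, 3 below 0x10000, 4 up to 0x10FFFF. 0x5D5 is in U+0080–U+07FF → 2 bytes.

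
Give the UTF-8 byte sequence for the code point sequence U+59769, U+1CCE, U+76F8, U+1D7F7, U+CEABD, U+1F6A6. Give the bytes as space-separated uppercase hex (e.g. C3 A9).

F1 99 9D A9 E1 B3 8E E7 9B B8 F0 9D 9F B7 F3 8E AA BD F0 9F 9A A6

U+59769: 4-byte form → F1 99 9D A9.
U+1CCE: 3-byte form → E1 B3 8E.
U+76F8: 3-byte form → E7 9B B8.
U+1D7F7: 4-byte form → F0 9D 9F B7.
U+CEABD: 4-byte form → F3 8E AA BD.
U+1F6A6: 4-byte form → F0 9F 9A A6.
Concatenated (22 bytes): F1 99 9D A9 E1 B3 8E E7 9B B8 F0 9D 9F B7 F3 8E AA BD F0 9F 9A A6.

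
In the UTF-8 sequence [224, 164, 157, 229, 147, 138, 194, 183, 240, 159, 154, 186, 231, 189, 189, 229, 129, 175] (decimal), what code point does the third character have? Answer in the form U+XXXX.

U+00B7

Offset 0: leading byte 0xE0 = 11100000 → 3-byte char #1 = E0 A4 9D.
Offset 3: leading byte 0xE5 = 11100101 → 3-byte char #2 = E5 93 8A.
Offset 6: leading byte 0xC2 = 11000010 → 2-byte char #3 = C2 B7.
Leading byte 0xC2 = 11000010 matches 110xxxxx → 2-byte sequence.
Byte 1: 0xC2 = 11000010, payload 00010 (5 bits).
Byte 2: 0xB7 = 10110111 (10xxxxxx ✓), payload 110111.
Concatenate: 00010110111 = 0xB7 (11 bits → U+00B7).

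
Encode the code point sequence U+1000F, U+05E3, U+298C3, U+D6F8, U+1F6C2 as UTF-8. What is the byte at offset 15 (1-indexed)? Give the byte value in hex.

1-indexed offset 15 is 0-indexed offset 14.
U+1000F → 4-byte form F0 90 80 8F at offsets 0–3.
U+05E3 → 2-byte form D7 A3 at offsets 4–5.
U+298C3 → 4-byte form F0 A9 A3 83 at offsets 6–9.
U+D6F8 → 3-byte form ED 9B B8 at offsets 10–12.
U+1F6C2 → 4-byte form F0 9F 9B 82 at offsets 13–16.
Offset 14 falls in char 5's range; it's byte 2 of F0 9F 9B 82 = 0x9F.

0x9F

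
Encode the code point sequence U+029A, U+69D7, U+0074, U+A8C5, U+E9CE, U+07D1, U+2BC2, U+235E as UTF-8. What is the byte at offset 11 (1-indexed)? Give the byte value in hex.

0xA7

1-indexed offset 11 is 0-indexed offset 10.
U+029A → 2-byte form CA 9A at offsets 0–1.
U+69D7 → 3-byte form E6 A7 97 at offsets 2–4.
U+0074 → 1-byte form 74 at offsets 5–5.
U+A8C5 → 3-byte form EA A3 85 at offsets 6–8.
U+E9CE → 3-byte form EE A7 8E at offsets 9–11.
Offset 10 falls in char 5's range; it's byte 2 of EE A7 8E = 0xA7.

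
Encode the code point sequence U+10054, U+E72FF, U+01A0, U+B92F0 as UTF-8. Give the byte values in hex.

U+10054: 4-byte form → F0 90 81 94.
U+E72FF: 4-byte form → F3 A7 8B BF.
U+01A0: 2-byte form → C6 A0.
U+B92F0: 4-byte form → F2 B9 8B B0.
Concatenated (14 bytes): F0 90 81 94 F3 A7 8B BF C6 A0 F2 B9 8B B0.

F0 90 81 94 F3 A7 8B BF C6 A0 F2 B9 8B B0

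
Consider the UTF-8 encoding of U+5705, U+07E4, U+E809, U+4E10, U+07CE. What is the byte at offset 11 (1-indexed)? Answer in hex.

1-indexed offset 11 is 0-indexed offset 10.
U+5705 → 3-byte form E5 9C 85 at offsets 0–2.
U+07E4 → 2-byte form DF A4 at offsets 3–4.
U+E809 → 3-byte form EE A0 89 at offsets 5–7.
U+4E10 → 3-byte form E4 B8 90 at offsets 8–10.
Offset 10 falls in char 4's range; it's byte 3 of E4 B8 90 = 0x90.

0x90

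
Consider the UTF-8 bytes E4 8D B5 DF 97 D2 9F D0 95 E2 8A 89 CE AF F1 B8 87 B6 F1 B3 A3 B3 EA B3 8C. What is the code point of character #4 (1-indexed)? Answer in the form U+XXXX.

U+0415

Offset 0: leading byte 0xE4 = 11100100 → 3-byte char #1 = E4 8D B5.
Offset 3: leading byte 0xDF = 11011111 → 2-byte char #2 = DF 97.
Offset 5: leading byte 0xD2 = 11010010 → 2-byte char #3 = D2 9F.
Offset 7: leading byte 0xD0 = 11010000 → 2-byte char #4 = D0 95.
Leading byte 0xD0 = 11010000 matches 110xxxxx → 2-byte sequence.
Byte 1: 0xD0 = 11010000, payload 10000 (5 bits).
Byte 2: 0x95 = 10010101 (10xxxxxx ✓), payload 010101.
Concatenate: 10000010101 = 0x415 (11 bits → U+0415).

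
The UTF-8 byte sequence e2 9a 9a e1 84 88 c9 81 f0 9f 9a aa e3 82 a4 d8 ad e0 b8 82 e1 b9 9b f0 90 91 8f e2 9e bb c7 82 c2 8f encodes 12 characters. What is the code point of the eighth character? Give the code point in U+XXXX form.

Offset 0: leading byte 0xE2 = 11100010 → 3-byte char #1 = E2 9A 9A.
Offset 3: leading byte 0xE1 = 11100001 → 3-byte char #2 = E1 84 88.
Offset 6: leading byte 0xC9 = 11001001 → 2-byte char #3 = C9 81.
Offset 8: leading byte 0xF0 = 11110000 → 4-byte char #4 = F0 9F 9A AA.
Offset 12: leading byte 0xE3 = 11100011 → 3-byte char #5 = E3 82 A4.
Offset 15: leading byte 0xD8 = 11011000 → 2-byte char #6 = D8 AD.
Offset 17: leading byte 0xE0 = 11100000 → 3-byte char #7 = E0 B8 82.
Offset 20: leading byte 0xE1 = 11100001 → 3-byte char #8 = E1 B9 9B.
Leading byte 0xE1 = 11100001 matches 1110xxxx → 3-byte sequence.
Byte 1: 0xE1 = 11100001, payload 0001 (4 bits).
Byte 2: 0xB9 = 10111001 (10xxxxxx ✓), payload 111001.
Byte 3: 0x9B = 10011011 (10xxxxxx ✓), payload 011011.
Concatenate: 0001111001011011 = 0x1E5B (16 bits → U+1E5B).

U+1E5B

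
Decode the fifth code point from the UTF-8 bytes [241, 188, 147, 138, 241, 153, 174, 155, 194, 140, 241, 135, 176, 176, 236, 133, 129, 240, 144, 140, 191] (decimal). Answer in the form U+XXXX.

U+C141

Offset 0: leading byte 0xF1 = 11110001 → 4-byte char #1 = F1 BC 93 8A.
Offset 4: leading byte 0xF1 = 11110001 → 4-byte char #2 = F1 99 AE 9B.
Offset 8: leading byte 0xC2 = 11000010 → 2-byte char #3 = C2 8C.
Offset 10: leading byte 0xF1 = 11110001 → 4-byte char #4 = F1 87 B0 B0.
Offset 14: leading byte 0xEC = 11101100 → 3-byte char #5 = EC 85 81.
Leading byte 0xEC = 11101100 matches 1110xxxx → 3-byte sequence.
Byte 1: 0xEC = 11101100, payload 1100 (4 bits).
Byte 2: 0x85 = 10000101 (10xxxxxx ✓), payload 000101.
Byte 3: 0x81 = 10000001 (10xxxxxx ✓), payload 000001.
Concatenate: 1100000101000001 = 0xC141 (16 bits → U+C141).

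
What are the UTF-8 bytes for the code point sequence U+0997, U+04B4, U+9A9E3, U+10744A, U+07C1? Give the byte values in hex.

E0 A6 97 D2 B4 F2 9A A7 A3 F4 87 91 8A DF 81

U+0997: 3-byte form → E0 A6 97.
U+04B4: 2-byte form → D2 B4.
U+9A9E3: 4-byte form → F2 9A A7 A3.
U+10744A: 4-byte form → F4 87 91 8A.
U+07C1: 2-byte form → DF 81.
Concatenated (15 bytes): E0 A6 97 D2 B4 F2 9A A7 A3 F4 87 91 8A DF 81.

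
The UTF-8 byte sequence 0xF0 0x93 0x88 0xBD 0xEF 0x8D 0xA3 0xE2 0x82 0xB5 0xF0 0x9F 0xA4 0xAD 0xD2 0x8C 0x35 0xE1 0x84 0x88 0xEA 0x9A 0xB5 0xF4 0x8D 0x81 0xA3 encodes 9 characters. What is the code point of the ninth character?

U+10D063

Offset 0: leading byte 0xF0 = 11110000 → 4-byte char #1 = F0 93 88 BD.
Offset 4: leading byte 0xEF = 11101111 → 3-byte char #2 = EF 8D A3.
Offset 7: leading byte 0xE2 = 11100010 → 3-byte char #3 = E2 82 B5.
Offset 10: leading byte 0xF0 = 11110000 → 4-byte char #4 = F0 9F A4 AD.
Offset 14: leading byte 0xD2 = 11010010 → 2-byte char #5 = D2 8C.
Offset 16: leading byte 0x35 = 00110101 → 1-byte char #6 = 35.
Offset 17: leading byte 0xE1 = 11100001 → 3-byte char #7 = E1 84 88.
Offset 20: leading byte 0xEA = 11101010 → 3-byte char #8 = EA 9A B5.
Offset 23: leading byte 0xF4 = 11110100 → 4-byte char #9 = F4 8D 81 A3.
Leading byte 0xF4 = 11110100 matches 11110xxx → 4-byte sequence.
Byte 1: 0xF4 = 11110100, payload 100 (3 bits).
Byte 2: 0x8D = 10001101 (10xxxxxx ✓), payload 001101.
Byte 3: 0x81 = 10000001 (10xxxxxx ✓), payload 000001.
Byte 4: 0xA3 = 10100011 (10xxxxxx ✓), payload 100011.
Concatenate: 100001101000001100011 = 0x10D063 (21 bits → U+10D063).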